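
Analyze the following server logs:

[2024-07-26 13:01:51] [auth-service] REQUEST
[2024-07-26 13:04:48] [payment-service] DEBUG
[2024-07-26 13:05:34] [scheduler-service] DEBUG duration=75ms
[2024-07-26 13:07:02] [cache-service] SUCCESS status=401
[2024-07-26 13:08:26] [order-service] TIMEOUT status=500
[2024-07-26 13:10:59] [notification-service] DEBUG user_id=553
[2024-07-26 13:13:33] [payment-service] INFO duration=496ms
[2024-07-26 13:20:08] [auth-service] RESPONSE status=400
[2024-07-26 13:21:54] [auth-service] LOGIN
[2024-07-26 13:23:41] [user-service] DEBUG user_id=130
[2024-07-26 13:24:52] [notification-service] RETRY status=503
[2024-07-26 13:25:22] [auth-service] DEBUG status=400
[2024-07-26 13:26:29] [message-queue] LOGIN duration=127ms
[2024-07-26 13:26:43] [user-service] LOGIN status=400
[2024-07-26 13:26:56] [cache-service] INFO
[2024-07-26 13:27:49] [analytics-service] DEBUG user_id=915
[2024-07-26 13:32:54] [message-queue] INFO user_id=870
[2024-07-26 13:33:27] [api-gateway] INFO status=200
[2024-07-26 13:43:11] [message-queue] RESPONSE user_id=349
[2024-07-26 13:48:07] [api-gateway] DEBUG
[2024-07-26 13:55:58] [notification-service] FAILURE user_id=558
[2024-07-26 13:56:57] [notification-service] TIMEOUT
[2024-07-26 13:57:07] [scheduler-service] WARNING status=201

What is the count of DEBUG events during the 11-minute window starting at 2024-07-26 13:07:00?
1

To count events in the time window:

1. Window boundaries: 2024-07-26 13:07:00 to 2024-07-26 13:18:00
2. Filter for DEBUG events within this window
3. Count matching events: 1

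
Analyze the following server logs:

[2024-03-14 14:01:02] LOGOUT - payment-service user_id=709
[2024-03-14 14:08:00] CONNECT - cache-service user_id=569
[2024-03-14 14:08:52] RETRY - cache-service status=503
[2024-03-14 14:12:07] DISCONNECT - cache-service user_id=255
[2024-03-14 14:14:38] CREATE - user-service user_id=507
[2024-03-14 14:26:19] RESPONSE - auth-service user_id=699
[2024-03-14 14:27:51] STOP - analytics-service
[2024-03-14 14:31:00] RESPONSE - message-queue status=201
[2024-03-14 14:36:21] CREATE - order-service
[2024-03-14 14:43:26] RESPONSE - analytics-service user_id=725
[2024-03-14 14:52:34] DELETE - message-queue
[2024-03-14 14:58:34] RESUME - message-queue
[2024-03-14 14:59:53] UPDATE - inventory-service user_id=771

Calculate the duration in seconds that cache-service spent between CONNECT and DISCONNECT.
247

To calculate state duration:

1. Find CONNECT event for cache-service: 2024-03-14 14:08:00
2. Find DISCONNECT event for cache-service: 2024-03-14 14:12:07
3. Calculate duration: 2024-03-14 14:12:07 - 2024-03-14 14:08:00 = 247 seconds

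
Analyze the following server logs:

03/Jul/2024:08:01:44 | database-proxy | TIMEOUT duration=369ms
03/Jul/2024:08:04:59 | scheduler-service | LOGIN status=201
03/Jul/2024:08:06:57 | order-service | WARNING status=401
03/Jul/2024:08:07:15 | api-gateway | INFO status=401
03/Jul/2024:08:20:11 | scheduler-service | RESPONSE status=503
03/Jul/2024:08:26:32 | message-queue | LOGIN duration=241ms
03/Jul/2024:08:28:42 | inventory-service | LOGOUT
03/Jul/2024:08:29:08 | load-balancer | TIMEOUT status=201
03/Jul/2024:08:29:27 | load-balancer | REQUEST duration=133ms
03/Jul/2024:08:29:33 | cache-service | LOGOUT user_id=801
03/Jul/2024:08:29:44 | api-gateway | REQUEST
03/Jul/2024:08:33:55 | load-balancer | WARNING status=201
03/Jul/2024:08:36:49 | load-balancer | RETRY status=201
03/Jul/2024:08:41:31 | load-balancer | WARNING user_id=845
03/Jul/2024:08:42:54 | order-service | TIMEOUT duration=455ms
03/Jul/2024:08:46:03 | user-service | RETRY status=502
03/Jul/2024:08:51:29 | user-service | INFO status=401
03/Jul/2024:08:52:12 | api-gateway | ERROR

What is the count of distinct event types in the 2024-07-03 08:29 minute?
3

To count unique event types:

1. Filter events in the minute starting at 2024-07-03 08:29
2. Extract event types from matching entries
3. Count unique types: 3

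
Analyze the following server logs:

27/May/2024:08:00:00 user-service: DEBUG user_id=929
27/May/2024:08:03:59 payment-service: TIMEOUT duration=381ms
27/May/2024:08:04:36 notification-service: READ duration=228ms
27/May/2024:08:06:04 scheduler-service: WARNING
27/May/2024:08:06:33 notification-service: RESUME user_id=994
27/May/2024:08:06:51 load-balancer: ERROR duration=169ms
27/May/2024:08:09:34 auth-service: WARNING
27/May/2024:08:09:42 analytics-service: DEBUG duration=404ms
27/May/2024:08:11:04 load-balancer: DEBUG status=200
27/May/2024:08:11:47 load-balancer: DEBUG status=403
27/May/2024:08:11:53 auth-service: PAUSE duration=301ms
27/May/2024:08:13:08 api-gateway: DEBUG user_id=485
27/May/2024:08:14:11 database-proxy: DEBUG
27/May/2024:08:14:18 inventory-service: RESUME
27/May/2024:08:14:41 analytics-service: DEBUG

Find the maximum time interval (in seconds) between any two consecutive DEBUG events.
582

To find the longest gap:

1. Extract all DEBUG events in chronological order
2. Calculate time differences between consecutive events
3. Find the maximum difference
4. Longest gap: 582 seconds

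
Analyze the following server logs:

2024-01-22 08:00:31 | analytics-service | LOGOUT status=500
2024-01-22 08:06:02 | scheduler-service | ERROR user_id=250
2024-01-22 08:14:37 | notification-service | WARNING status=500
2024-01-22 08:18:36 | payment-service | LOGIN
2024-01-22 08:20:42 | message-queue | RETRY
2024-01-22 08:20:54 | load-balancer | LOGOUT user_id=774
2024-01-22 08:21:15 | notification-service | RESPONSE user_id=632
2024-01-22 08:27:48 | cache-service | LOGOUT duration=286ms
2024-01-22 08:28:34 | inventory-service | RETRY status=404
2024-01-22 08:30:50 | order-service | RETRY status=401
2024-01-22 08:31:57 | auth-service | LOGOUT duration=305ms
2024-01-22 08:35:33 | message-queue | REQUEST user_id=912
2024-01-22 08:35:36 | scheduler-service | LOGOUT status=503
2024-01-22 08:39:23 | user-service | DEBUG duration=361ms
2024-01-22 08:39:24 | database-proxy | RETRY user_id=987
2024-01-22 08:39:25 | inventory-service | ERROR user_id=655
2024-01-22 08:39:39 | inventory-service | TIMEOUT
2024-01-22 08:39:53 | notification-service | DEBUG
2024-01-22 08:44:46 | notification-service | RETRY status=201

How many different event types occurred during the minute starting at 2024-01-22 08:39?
4

To count unique event types:

1. Filter events in the minute starting at 2024-01-22 08:39
2. Extract event types from matching entries
3. Count unique types: 4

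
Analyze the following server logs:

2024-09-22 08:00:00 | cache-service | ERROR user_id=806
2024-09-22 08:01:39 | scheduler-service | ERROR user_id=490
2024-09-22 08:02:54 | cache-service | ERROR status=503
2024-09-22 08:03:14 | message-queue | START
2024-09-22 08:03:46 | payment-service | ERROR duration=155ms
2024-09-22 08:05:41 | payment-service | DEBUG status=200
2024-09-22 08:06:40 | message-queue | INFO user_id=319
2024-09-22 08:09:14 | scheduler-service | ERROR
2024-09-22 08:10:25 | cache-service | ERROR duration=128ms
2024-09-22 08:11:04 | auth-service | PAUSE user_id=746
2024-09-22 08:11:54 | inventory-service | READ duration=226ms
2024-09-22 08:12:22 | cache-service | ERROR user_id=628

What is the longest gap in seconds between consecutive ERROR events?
328

To find the longest gap:

1. Extract all ERROR events in chronological order
2. Calculate time differences between consecutive events
3. Find the maximum difference
4. Longest gap: 328 seconds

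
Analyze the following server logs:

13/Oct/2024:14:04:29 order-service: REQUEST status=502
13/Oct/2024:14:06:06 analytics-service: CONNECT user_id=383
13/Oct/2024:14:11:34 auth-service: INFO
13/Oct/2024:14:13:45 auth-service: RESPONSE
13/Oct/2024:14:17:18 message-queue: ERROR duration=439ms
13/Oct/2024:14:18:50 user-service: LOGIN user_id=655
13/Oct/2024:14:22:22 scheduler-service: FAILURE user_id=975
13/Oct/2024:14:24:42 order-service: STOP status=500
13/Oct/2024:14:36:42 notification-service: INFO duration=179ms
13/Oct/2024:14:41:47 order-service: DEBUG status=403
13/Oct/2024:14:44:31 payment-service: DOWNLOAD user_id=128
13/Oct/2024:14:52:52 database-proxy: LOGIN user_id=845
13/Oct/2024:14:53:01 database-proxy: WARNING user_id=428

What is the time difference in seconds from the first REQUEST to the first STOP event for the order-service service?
1213

To find the time between events:

1. Locate the first REQUEST event for order-service: 13/Oct/2024:14:04:29
2. Locate the first STOP event for order-service: 13/Oct/2024:14:24:42
3. Calculate the difference: 13/Oct/2024:14:24:42 - 13/Oct/2024:14:04:29 = 1213 seconds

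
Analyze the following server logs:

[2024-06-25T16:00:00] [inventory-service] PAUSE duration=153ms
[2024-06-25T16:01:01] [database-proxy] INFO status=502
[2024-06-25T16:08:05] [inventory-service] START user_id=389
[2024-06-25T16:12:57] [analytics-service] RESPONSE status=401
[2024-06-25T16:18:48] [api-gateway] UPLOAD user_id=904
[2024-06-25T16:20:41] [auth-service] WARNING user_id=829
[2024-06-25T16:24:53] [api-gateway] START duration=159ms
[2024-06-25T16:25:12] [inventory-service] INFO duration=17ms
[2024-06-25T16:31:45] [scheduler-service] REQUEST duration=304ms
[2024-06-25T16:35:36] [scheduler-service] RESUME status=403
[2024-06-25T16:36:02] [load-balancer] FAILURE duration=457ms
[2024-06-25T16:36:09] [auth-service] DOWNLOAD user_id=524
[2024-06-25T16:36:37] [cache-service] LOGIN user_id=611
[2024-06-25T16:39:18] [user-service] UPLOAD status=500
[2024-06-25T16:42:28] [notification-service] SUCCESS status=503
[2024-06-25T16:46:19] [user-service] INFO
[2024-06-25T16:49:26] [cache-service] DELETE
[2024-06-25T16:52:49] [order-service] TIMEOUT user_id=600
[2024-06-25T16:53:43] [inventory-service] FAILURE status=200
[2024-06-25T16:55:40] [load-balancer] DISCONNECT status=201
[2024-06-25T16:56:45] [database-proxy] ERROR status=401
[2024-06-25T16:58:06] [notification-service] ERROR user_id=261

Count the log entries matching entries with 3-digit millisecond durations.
4

To find matching entries:

1. Pattern to match: entries with 3-digit millisecond durations
2. Scan each log entry for the pattern
3. Count matches: 4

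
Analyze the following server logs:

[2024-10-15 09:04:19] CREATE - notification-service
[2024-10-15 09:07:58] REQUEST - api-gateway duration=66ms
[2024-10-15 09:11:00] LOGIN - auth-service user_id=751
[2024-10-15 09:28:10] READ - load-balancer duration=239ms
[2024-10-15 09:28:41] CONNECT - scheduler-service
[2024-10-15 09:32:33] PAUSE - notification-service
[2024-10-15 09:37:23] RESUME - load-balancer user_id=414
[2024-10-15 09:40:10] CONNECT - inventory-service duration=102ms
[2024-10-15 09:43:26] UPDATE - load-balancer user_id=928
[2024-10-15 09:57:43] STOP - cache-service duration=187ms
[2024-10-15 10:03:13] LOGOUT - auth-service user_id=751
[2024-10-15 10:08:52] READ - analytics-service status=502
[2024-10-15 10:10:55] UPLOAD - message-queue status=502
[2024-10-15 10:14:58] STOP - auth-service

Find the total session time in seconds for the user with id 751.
3133

To calculate session duration:

1. Find LOGIN event for user_id=751: 2024-10-15 09:11:00
2. Find LOGOUT event for user_id=751: 2024-10-15 10:03:13
3. Session duration: 2024-10-15 10:03:13 - 2024-10-15 09:11:00 = 3133 seconds (52 minutes)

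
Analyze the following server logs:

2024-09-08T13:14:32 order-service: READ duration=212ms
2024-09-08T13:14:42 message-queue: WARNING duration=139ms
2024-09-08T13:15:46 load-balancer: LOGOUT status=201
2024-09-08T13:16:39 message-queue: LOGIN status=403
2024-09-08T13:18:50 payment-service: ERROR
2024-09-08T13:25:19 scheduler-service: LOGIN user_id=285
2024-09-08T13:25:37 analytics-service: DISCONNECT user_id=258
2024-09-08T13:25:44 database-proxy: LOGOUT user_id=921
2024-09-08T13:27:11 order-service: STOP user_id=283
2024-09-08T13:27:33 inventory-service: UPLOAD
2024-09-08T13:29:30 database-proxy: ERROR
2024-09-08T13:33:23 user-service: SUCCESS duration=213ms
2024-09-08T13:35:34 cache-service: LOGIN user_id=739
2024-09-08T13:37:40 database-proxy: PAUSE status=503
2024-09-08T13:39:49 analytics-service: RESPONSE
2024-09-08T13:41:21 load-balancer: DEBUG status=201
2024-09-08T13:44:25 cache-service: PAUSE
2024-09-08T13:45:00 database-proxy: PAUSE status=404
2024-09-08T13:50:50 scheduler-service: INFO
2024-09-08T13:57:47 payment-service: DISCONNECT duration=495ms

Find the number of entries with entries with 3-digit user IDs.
5

To find matching entries:

1. Pattern to match: entries with 3-digit user IDs
2. Scan each log entry for the pattern
3. Count matches: 5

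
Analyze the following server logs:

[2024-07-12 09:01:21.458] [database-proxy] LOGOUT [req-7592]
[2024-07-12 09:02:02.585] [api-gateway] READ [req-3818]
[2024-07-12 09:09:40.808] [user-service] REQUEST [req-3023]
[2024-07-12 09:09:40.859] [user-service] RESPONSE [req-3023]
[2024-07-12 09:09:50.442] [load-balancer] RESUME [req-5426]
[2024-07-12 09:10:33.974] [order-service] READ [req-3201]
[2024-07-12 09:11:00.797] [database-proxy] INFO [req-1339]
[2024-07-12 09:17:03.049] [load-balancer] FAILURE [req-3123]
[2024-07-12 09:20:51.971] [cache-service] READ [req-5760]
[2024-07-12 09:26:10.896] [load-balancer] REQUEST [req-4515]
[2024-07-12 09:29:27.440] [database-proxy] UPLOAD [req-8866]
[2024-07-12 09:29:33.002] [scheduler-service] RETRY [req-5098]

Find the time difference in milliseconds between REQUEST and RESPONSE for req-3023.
51

To calculate latency:

1. Find REQUEST with id req-3023: 2024-07-12 09:09:40.808
2. Find RESPONSE with id req-3023: 2024-07-12 09:09:40.859
3. Latency: 2024-07-12 09:09:40.859 - 2024-07-12 09:09:40.808 = 51ms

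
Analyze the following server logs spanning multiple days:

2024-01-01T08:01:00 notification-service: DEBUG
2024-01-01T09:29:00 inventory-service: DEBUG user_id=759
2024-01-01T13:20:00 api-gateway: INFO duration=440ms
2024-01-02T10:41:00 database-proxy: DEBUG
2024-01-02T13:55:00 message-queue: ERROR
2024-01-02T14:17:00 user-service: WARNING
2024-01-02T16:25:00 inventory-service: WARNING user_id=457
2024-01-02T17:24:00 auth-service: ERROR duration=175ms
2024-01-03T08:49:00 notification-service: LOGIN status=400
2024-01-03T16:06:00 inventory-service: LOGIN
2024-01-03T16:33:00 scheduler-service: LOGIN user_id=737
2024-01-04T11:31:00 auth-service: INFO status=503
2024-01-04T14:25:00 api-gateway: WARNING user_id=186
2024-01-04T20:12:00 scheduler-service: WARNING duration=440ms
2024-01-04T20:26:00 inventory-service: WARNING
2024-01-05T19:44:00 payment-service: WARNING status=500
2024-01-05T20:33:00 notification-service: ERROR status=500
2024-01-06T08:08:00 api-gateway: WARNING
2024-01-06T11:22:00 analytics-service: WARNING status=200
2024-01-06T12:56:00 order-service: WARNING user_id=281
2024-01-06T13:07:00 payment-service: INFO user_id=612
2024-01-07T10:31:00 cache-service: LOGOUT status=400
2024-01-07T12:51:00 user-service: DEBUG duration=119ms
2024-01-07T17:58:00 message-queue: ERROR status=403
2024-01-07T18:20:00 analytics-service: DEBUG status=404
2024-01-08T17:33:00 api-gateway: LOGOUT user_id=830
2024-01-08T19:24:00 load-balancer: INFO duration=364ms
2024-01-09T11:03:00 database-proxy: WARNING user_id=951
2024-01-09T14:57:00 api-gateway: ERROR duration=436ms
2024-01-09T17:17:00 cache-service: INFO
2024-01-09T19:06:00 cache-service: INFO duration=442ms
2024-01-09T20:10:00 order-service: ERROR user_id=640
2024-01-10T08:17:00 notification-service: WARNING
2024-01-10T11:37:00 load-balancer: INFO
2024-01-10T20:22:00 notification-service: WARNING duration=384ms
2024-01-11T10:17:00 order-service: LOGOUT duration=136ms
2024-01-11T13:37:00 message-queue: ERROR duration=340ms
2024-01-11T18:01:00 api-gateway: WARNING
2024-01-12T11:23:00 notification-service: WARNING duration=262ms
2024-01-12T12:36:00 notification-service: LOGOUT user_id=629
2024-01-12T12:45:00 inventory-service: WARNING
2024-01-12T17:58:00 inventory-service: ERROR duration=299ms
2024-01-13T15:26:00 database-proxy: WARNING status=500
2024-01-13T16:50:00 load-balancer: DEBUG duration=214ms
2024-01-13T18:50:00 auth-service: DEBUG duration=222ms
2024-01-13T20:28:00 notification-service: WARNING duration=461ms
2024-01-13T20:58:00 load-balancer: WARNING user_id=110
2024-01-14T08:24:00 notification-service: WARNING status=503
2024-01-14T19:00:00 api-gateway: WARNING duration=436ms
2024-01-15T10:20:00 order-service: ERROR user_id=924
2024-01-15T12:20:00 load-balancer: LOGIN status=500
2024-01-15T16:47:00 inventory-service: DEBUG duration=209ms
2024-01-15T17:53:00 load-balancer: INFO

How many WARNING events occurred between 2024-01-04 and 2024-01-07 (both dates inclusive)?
7

To filter by date range:

1. Date range: 2024-01-04 through 2024-01-07, both dates inclusive
2. Filter for WARNING events whose date falls in this range
3. Count matching events: 7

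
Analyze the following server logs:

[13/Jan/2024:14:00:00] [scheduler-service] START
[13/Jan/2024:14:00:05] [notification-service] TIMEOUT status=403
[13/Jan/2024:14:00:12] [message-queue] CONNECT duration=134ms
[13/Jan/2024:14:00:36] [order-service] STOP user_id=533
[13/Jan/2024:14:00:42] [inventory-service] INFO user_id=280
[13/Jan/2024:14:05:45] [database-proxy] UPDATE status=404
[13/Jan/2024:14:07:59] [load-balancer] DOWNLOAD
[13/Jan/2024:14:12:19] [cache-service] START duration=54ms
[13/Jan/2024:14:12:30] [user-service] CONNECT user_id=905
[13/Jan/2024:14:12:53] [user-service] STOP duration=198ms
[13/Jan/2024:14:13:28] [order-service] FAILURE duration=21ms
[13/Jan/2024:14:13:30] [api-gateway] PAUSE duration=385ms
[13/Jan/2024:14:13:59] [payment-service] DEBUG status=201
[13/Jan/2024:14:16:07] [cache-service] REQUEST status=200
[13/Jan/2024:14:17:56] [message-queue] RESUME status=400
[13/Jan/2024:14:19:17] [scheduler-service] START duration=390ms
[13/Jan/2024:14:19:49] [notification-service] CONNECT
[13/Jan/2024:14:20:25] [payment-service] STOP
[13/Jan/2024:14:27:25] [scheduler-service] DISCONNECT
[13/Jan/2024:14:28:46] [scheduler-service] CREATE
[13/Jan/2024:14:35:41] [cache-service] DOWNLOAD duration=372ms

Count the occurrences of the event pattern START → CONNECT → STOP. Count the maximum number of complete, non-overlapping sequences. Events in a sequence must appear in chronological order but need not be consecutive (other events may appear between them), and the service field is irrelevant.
3

To count sequences:

1. Look for pattern: START → CONNECT → STOP
2. Greedily scan the log in chronological order, matching each sequence element in turn (ignoring service)
3. Each time the full pattern completes, increment the count and restart matching from the next event
4. Complete non-overlapping sequences found: 3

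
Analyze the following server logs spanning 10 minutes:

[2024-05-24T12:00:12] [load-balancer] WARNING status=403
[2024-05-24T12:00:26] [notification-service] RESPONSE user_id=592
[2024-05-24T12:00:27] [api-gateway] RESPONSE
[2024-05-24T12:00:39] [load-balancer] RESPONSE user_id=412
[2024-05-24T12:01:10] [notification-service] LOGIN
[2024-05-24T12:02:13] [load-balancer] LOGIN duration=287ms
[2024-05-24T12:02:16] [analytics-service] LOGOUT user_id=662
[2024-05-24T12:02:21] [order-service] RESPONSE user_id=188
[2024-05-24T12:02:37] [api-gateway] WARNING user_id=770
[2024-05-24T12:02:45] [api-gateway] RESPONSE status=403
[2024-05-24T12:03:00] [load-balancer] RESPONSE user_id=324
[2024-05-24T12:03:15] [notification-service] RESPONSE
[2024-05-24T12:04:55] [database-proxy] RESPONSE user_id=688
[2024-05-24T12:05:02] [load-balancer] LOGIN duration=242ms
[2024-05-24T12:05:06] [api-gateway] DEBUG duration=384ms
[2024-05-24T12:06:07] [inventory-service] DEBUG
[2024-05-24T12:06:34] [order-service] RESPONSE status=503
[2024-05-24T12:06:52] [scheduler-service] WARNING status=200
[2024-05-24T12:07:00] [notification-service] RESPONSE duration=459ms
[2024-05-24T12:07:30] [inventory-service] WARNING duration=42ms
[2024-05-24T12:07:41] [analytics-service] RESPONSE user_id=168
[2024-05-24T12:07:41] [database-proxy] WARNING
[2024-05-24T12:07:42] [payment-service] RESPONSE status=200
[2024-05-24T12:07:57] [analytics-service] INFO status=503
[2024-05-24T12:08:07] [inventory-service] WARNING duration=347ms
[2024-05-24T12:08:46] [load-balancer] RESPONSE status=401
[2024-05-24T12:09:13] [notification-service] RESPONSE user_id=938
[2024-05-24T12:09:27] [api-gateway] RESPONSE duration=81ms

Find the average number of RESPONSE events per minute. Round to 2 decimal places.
1.5

To calculate the rate:

1. Count total RESPONSE events: 15
2. Total time period: 10 minutes
3. Rate = 15 / 10 = 1.5 events per minute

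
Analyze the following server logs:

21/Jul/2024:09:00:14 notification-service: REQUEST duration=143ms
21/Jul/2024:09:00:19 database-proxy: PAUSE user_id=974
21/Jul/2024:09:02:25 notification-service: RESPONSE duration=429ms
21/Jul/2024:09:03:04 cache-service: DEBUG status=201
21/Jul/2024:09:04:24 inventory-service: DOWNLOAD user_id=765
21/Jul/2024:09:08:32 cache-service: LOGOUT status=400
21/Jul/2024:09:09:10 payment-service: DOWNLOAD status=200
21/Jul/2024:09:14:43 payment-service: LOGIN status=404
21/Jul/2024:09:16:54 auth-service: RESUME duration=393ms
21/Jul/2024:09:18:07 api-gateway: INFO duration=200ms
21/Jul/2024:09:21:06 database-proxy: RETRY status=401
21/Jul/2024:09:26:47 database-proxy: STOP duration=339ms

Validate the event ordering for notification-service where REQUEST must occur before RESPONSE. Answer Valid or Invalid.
Valid

To validate ordering:

1. Required order: REQUEST → RESPONSE
2. Rule: REQUEST must occur before RESPONSE
3. Check actual order of events for notification-service
4. Result: Valid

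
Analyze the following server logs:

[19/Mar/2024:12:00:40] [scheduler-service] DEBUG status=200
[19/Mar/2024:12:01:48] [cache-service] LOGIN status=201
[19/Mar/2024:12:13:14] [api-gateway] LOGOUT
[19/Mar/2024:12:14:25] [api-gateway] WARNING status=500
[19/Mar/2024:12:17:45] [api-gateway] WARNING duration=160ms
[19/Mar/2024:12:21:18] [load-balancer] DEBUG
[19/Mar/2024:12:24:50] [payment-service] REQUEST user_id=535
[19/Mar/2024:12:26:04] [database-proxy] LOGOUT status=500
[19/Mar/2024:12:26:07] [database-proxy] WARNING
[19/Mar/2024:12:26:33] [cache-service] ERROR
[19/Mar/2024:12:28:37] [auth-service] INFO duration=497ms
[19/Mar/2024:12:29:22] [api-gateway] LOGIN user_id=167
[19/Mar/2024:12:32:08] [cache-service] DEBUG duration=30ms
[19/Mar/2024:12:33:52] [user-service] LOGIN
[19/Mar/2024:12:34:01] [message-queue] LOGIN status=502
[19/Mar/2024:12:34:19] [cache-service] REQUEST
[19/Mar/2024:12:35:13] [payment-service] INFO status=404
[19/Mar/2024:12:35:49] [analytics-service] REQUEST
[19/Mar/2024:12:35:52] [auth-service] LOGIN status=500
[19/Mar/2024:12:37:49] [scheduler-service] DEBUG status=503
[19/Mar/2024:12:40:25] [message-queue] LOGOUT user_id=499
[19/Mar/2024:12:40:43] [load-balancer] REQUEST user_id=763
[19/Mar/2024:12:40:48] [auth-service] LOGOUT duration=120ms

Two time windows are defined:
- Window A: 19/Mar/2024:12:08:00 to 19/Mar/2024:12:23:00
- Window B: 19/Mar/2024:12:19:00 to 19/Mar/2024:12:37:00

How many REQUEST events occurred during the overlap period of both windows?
0

To find overlap events:

1. Window A: 19/Mar/2024:12:08:00 to 19/Mar/2024:12:23:00
2. Window B: 19/Mar/2024:12:19:00 to 19/Mar/2024:12:37:00
3. Overlap period: 19/Mar/2024:12:19:00 to 19/Mar/2024:12:23:00
4. Count REQUEST events in overlap: 0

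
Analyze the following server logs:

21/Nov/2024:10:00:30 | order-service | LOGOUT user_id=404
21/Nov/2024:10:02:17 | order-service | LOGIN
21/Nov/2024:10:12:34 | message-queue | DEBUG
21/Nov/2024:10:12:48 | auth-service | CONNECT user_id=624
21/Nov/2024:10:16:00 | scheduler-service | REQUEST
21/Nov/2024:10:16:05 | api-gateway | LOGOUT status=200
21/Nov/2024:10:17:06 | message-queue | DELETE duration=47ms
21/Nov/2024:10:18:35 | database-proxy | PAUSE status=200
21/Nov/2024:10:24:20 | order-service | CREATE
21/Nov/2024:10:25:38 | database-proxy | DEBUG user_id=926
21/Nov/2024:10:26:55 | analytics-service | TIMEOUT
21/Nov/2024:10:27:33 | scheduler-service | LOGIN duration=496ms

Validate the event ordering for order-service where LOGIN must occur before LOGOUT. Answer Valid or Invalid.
Invalid

To validate ordering:

1. Required order: LOGIN → LOGOUT
2. Rule: LOGIN must occur before LOGOUT
3. Check actual order of events for order-service
4. Result: Invalid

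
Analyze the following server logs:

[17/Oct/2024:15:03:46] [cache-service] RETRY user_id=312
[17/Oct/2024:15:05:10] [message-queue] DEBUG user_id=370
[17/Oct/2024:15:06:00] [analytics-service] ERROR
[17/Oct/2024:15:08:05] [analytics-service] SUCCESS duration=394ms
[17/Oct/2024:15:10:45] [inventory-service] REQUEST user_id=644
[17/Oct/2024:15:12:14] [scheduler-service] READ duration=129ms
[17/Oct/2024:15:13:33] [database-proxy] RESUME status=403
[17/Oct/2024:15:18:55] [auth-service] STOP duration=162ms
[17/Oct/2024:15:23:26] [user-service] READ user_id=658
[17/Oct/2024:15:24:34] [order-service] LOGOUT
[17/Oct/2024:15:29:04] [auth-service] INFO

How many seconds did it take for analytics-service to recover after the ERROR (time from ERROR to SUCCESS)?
125

To calculate recovery time:

1. Find ERROR event for analytics-service: 17/Oct/2024:15:06:00
2. Find next SUCCESS event for analytics-service: 17/Oct/2024:15:08:05
3. Recovery time: 17/Oct/2024:15:08:05 - 17/Oct/2024:15:06:00 = 125 seconds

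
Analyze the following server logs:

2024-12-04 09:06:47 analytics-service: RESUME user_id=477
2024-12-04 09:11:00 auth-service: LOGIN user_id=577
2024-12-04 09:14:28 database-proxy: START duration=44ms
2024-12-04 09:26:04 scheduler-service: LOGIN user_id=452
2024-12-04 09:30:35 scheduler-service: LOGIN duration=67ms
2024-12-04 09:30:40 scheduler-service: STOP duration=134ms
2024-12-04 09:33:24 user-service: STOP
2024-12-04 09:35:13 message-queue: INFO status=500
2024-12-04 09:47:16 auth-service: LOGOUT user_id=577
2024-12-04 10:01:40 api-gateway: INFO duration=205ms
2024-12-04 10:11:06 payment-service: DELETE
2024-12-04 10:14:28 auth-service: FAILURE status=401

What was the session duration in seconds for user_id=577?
2176

To calculate session duration:

1. Find LOGIN event for user_id=577: 2024-12-04 09:11:00
2. Find LOGOUT event for user_id=577: 2024-12-04 09:47:16
3. Session duration: 2024-12-04 09:47:16 - 2024-12-04 09:11:00 = 2176 seconds (36 minutes)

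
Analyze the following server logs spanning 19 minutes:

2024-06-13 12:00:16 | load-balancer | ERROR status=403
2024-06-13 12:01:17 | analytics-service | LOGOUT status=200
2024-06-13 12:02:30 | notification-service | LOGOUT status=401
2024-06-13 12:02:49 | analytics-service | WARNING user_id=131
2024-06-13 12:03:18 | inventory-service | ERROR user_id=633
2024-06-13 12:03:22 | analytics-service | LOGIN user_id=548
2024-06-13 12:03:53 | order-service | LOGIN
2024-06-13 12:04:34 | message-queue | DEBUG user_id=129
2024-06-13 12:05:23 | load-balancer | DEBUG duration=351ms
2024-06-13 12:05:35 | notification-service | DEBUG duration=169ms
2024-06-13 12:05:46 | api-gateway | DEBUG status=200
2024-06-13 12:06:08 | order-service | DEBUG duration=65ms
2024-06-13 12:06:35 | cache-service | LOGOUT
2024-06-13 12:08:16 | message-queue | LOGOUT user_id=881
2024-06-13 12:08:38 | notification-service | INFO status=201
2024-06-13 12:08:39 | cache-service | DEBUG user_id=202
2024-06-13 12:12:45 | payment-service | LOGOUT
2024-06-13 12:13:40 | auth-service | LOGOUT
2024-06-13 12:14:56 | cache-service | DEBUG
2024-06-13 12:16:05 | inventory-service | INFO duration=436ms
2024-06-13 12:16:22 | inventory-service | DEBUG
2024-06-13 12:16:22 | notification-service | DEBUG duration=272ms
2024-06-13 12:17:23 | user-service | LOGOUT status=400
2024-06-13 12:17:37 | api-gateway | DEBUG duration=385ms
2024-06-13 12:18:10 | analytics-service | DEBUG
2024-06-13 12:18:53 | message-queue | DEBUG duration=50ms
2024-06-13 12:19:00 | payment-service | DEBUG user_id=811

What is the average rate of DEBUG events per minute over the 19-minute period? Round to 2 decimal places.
0.68

To calculate the rate:

1. Count total DEBUG events: 13
2. Total time period: 19 minutes
3. Rate = 13 / 19 = 0.68 events per minute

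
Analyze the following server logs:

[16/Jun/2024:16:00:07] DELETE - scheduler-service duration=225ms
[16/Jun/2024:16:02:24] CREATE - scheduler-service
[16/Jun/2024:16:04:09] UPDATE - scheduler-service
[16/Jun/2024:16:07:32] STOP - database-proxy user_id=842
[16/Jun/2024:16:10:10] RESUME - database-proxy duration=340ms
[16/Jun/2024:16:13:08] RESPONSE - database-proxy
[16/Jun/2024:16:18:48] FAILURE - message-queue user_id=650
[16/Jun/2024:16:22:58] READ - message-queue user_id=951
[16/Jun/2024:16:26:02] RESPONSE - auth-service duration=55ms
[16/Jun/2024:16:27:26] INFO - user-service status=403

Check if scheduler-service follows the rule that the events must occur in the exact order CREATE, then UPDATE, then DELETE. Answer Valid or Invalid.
Invalid

To validate ordering:

1. Required order: CREATE → UPDATE → DELETE
2. Rule: the events must occur in the exact order CREATE, then UPDATE, then DELETE
3. Check actual order of events for scheduler-service
4. Result: Invalid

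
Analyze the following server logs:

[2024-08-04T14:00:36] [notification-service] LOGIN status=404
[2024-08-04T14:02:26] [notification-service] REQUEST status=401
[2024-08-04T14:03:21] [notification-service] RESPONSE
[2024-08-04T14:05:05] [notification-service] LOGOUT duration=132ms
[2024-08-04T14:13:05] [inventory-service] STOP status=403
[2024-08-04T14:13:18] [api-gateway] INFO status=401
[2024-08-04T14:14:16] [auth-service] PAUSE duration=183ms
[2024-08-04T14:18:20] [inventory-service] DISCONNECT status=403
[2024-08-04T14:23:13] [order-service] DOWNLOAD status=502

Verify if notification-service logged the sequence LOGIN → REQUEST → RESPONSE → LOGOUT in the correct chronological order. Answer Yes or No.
Yes

To verify sequence order:

1. Find all events in sequence LOGIN → REQUEST → RESPONSE → LOGOUT for notification-service
2. Extract their timestamps
3. Check if timestamps are in ascending order
4. Result: Yes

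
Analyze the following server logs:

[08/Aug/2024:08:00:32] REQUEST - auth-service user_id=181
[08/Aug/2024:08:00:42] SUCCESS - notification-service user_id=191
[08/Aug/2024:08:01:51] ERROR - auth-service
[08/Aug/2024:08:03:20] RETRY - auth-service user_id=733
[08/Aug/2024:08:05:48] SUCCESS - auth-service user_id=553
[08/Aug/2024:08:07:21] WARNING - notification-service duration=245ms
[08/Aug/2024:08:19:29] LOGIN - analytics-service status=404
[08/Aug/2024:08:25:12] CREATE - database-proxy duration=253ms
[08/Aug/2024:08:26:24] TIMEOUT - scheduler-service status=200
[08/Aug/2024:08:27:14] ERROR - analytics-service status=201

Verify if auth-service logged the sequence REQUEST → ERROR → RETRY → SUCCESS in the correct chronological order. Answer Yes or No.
Yes

To verify sequence order:

1. Find all events in sequence REQUEST → ERROR → RETRY → SUCCESS for auth-service
2. Extract their timestamps
3. Check if timestamps are in ascending order
4. Result: Yes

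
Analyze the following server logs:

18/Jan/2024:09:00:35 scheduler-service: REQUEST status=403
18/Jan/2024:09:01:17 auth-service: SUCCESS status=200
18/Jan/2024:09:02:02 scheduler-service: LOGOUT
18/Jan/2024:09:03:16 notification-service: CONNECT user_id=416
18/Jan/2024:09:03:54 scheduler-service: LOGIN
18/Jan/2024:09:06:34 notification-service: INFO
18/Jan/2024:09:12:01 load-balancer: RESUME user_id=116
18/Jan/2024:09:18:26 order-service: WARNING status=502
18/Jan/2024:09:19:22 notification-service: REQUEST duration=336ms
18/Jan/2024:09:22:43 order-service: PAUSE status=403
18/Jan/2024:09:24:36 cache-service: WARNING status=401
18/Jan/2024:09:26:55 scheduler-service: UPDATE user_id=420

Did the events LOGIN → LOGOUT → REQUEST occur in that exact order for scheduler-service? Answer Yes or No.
No

To verify sequence order:

1. Find all events in sequence LOGIN → LOGOUT → REQUEST for scheduler-service
2. Extract their timestamps
3. Check if timestamps are in ascending order
4. Result: No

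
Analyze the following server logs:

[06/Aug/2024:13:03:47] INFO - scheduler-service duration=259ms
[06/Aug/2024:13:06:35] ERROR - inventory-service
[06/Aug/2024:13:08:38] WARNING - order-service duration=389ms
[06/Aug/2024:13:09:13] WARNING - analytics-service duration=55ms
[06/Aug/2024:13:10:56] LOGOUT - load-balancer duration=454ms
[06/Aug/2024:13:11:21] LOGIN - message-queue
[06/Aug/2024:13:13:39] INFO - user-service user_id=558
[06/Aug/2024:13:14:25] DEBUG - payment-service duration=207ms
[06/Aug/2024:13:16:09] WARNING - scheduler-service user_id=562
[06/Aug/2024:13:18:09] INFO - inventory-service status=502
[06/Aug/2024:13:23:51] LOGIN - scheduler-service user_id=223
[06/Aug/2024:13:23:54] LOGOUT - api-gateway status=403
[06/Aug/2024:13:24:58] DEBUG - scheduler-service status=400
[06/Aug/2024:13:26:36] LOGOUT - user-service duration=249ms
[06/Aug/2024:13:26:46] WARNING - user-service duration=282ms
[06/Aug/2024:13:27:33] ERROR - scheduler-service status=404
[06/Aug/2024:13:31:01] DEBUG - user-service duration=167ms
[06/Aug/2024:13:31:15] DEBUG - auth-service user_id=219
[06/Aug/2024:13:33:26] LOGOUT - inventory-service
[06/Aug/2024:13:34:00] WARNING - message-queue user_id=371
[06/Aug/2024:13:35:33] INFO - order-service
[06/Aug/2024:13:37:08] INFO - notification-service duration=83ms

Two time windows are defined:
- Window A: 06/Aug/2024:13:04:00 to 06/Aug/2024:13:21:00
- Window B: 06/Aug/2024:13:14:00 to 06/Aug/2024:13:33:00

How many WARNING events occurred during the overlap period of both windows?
1

To find overlap events:

1. Window A: 06/Aug/2024:13:04:00 to 06/Aug/2024:13:21:00
2. Window B: 06/Aug/2024:13:14:00 to 06/Aug/2024:13:33:00
3. Overlap period: 06/Aug/2024:13:14:00 to 06/Aug/2024:13:21:00
4. Count WARNING events in overlap: 1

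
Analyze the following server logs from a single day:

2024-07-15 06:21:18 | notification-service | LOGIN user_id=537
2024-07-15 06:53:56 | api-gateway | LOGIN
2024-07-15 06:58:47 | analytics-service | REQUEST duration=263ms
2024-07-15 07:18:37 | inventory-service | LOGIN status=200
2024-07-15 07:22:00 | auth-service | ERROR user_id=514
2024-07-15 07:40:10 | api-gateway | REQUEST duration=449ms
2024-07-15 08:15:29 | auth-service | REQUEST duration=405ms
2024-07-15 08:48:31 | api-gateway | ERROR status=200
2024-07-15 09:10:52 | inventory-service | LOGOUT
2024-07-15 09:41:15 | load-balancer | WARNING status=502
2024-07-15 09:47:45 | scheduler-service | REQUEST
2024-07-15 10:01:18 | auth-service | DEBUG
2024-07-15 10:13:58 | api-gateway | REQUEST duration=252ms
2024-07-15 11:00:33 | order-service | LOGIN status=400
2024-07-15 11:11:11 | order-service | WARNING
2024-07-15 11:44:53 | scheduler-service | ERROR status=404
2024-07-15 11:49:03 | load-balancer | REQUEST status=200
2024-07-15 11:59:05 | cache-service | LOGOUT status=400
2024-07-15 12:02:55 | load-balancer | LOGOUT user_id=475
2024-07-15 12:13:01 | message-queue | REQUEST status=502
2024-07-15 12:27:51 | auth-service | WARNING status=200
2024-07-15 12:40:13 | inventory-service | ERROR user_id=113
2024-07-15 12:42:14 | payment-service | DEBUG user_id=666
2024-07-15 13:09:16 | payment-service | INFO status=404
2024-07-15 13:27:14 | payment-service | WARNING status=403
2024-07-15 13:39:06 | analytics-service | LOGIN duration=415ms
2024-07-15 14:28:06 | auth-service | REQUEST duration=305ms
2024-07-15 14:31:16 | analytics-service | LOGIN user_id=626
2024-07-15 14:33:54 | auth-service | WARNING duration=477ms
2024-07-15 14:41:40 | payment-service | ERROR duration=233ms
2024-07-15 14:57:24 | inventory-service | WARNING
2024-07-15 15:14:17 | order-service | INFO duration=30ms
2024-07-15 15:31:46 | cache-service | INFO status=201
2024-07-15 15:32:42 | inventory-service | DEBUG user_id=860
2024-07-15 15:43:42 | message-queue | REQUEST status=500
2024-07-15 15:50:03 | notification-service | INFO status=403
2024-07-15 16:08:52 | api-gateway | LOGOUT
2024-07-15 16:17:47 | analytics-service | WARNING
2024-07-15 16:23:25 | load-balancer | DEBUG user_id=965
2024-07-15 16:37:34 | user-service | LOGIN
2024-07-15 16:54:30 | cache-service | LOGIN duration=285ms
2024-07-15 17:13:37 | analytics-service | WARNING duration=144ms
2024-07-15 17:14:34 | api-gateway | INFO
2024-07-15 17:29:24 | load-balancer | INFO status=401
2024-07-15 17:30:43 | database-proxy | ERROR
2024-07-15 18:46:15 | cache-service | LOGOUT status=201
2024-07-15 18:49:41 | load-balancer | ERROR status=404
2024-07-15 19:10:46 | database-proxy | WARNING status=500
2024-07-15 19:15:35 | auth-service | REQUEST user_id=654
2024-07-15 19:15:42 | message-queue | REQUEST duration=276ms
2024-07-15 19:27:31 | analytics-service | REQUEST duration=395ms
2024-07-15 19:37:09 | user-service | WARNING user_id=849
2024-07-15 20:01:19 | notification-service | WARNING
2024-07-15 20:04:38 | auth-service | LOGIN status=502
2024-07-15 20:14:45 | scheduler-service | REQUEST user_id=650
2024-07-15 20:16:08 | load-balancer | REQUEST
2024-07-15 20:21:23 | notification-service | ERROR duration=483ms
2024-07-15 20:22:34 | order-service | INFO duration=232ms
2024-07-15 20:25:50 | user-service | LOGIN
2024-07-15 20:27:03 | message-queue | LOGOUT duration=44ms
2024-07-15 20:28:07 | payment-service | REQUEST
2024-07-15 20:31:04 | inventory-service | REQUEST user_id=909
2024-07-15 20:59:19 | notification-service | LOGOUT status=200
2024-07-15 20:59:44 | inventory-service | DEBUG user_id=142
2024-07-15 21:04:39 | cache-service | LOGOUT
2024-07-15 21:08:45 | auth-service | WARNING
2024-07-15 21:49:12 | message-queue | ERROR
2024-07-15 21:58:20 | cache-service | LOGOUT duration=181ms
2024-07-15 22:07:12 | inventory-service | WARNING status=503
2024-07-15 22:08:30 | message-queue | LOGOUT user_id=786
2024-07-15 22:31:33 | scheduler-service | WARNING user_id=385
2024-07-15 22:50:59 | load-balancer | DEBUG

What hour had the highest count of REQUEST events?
20

To find the peak hour:

1. Group all REQUEST events by hour
2. Count events in each hour
3. Find hour with maximum count
4. Peak hour: 20 (with 4 events)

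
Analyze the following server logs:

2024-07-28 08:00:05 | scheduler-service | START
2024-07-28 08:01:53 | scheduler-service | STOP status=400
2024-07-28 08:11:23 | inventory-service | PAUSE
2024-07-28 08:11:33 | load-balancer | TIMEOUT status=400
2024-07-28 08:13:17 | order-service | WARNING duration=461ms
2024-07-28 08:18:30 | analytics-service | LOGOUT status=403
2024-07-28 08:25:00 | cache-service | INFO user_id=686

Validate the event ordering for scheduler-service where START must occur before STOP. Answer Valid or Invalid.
Valid

To validate ordering:

1. Required order: START → STOP
2. Rule: START must occur before STOP
3. Check actual order of events for scheduler-service
4. Result: Valid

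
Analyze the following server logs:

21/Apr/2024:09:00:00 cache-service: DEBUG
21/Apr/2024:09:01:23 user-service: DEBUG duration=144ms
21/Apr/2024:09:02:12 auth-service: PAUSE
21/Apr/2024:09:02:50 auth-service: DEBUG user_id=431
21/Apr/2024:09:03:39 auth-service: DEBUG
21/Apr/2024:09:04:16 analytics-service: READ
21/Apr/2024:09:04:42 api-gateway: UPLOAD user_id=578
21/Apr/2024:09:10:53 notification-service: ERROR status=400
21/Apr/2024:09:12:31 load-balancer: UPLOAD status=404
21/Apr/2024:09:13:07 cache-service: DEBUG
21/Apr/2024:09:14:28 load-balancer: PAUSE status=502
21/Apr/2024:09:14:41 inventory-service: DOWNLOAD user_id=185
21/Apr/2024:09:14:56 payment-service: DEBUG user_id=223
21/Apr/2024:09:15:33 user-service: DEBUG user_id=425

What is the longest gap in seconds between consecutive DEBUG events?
568

To find the longest gap:

1. Extract all DEBUG events in chronological order
2. Calculate time differences between consecutive events
3. Find the maximum difference
4. Longest gap: 568 seconds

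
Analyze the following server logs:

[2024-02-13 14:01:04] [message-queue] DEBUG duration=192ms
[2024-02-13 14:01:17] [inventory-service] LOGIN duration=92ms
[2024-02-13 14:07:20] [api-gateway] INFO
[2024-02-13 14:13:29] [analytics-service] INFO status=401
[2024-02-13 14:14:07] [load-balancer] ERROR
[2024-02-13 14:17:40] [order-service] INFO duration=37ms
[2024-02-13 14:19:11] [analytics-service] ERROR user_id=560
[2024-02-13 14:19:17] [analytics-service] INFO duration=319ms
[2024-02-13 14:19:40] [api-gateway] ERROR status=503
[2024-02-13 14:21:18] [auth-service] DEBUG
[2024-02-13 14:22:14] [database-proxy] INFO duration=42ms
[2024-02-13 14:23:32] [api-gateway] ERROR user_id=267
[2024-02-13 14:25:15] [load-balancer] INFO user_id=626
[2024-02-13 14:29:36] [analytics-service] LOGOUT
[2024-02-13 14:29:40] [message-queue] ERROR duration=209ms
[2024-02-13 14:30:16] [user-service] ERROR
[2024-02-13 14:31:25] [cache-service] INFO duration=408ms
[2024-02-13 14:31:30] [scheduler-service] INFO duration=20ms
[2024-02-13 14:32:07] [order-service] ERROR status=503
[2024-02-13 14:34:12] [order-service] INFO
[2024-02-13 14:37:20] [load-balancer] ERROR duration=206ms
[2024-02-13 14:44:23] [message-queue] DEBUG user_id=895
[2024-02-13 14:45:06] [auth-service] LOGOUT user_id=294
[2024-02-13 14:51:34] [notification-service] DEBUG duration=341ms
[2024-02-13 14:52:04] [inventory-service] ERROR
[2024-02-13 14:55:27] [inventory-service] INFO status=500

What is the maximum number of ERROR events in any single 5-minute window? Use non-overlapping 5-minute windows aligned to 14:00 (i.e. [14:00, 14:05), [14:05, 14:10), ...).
2

To find the burst window:

1. Divide the log period into non-overlapping 5-minute windows starting at 14:00
2. Count ERROR events in each window
3. Find the window with maximum count
4. Maximum events in a window: 2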